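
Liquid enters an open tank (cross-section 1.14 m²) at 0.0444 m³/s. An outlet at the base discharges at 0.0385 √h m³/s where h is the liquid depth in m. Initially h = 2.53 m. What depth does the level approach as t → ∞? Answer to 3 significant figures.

A dh/dt = Q_in − 0.0385 √h. Steady state requires inflow = outflow:
Q_in = 0.0385 √h_ss ⇒ √h_ss = 0.0444/0.0385 = 1.1532.
h_ss = 1.1532² = 1.3300 m. (Since h₀ = 2.53 m > h_ss, the level will fall toward this value.)

1.33 m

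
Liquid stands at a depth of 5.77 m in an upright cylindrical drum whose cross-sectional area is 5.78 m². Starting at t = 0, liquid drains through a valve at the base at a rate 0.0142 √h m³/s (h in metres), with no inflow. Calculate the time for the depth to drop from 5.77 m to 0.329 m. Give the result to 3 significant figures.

Mass balance (ρ constant): A dh/dt = −0.0142 √h.
Separate and integrate: 2(√h − √h₀) = −(0.0142/A) t.
t = 2A(√h₀ − √h)/0.0142 = 2·5.78·(√5.77 − √0.329)/0.0142
  = 11.560 × (2.4021 − 0.57359) / 0.0142 = 1488.6 s.

1490 s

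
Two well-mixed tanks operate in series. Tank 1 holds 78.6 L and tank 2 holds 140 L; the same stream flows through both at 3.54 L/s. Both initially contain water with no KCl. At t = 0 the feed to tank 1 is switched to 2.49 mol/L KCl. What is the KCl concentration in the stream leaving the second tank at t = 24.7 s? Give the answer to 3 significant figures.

Each tank obeys Vᵢ dCᵢ/dt = Q(Cᵢ₋₁ − Cᵢ), so τᵢ = Vᵢ/Q.
τ₁ = 78.6/3.54 = 22.203 s; τ₂ = 140/3.54 = 39.548 s.
Tank 1: C₁ = C_in(1 − e^(−t/τ₁)). Tank 2 (τ₁ ≠ τ₂): C₂ = C_in[1 − (τ₁ e^(−t/τ₁) − τ₂ e^(−t/τ₂))/(τ₁ − τ₂)].
At t = 24.7: e^(−t/τ₁) = 0.32875, e^(−t/τ₂) = 0.53550.
C₂ = 2.49·[1 − (22.203·0.32875 − 39.548·0.53550)/(-17.345)] = 2.49·0.19984 = 0.49761 mol/L.

0.498 mol/L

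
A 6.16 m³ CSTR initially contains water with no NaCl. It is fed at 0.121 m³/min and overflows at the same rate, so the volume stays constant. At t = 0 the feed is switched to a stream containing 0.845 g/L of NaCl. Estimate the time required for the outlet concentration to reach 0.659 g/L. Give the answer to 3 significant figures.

77.1 min

Species balance: V dC/dt = Q(C_in − C) ⇒ τ = V/Q = 50.909 min.
C(t) = C_in + (C₀ − C_in) e^(−t/τ). Set C = 0.659 and solve for t:
e^(−t/τ) = (C − C_in)/(C₀ − C_in) = (0.659 − 0.845)/(0 − 0.845) = 0.22012
t = −τ ln(…) = 50.909 × 1.5136 = 77.055 min.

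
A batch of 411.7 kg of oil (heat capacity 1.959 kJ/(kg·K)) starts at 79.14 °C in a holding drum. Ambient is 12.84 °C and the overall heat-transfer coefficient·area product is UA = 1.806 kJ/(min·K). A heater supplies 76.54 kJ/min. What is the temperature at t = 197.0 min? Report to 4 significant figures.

70.61 °C

Heat balance on the well-mixed liquid: M c_p dT/dt = −UA(T − T_amb) + Q̇.
dT/dt = (T_ss − T)/τ with T_ss = T_amb + Q̇/UA = 12.84 + 76.54/1.806 = 55.2210 °C, τ = M c_p/UA = 411.7·1.959/1.806 = 446.578 min.
Integrating: T(t) = T_ss + (T₀ − T_ss) e^(−t/τ).
T(197.0) = 55.2210 + (23.9190)·0.643308 = 70.6083 °C.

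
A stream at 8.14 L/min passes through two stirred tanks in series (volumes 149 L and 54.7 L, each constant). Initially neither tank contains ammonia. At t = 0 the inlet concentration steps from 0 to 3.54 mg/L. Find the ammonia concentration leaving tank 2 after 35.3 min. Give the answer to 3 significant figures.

2.74 mg/L

Species balance on tank i: dCᵢ/dt = (Cᵢ₋₁ − Cᵢ)/τᵢ with τᵢ = Vᵢ/Q.
τ₁ = 149/8.14 = 18.305 min; τ₂ = 54.7/8.14 = 6.7199 min.
Solving the cascade with C₁(0)=C₂(0)=0 gives C₂(t) = C_in[1 − (τ₁ e^(−t/τ₁) − τ₂ e^(−t/τ₂))/(τ₁ − τ₂)].
At t = 35.3: e^(−t/τ₁) = 0.14537, e^(−t/τ₂) = 0.0052315.
C₂ = 3.54·[1 − (18.305·0.14537 − 6.7199·0.0052315)/(11.585)] = 3.54·0.77334 = 2.7376 mg/L.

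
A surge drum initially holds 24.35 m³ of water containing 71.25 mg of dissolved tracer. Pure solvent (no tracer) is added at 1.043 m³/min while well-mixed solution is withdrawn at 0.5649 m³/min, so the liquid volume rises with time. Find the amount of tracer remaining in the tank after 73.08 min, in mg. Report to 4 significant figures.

Let m(t) be the amount of tracer. Volume: V(t) = V₀ + (Q_in − Q_out) t = 24.35 + 0.478100 t; V(73.08) = 59.2895 m³.
Species balance (pure solvent in): dm/dt = −Q_out · m/V(t).
Separate: dm/m = −Q_out dt/V(t) ⇒ ln(m/m₀) = −(Q_out/(Q_in−Q_out)) ln(V/V₀).
m = m₀ (V₀/V)^(Q_out/(Q_in−Q_out)) = 71.25 × (24.35/59.2895)^(1.18155) = 24.8966 mg.

24.90 mg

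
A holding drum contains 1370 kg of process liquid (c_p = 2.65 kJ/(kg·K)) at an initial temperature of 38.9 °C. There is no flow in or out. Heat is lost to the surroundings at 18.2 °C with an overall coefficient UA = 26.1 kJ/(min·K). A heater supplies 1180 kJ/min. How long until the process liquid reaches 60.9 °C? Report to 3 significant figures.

Heat balance on the well-mixed liquid: M c_p dT/dt = −UA(T − T_amb) + Q̇.
τ = M c_p/UA = 139.10 min; T_ss = T_amb + Q̇/UA = 18.2 + 1180/26.1 = 63.411 °C.
T(t) = T_ss + (T₀ − T_ss)e^(−t/τ); set T = 60.9:
t = −τ ln[(T − T_ss)/(T₀ − T_ss)] = −139.10 · ln(0.10243) = 316.94 min.

317 min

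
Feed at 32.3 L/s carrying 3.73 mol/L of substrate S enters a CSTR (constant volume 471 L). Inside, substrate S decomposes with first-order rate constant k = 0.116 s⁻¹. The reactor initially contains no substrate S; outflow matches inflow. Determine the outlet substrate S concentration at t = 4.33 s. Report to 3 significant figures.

V dC/dt = Q(C_in − C) − k V C.
dC/dt = (Q/V) C_in − (Q/V + k) C; effective rate a = Q/V + k = 0.068577 + 0.116 = 0.18458 s⁻¹.
C_ss = Q C_in/(Q + kV) = 1.3858 mol/L; C(t) = C_ss + (C₀ − C_ss) e^(−a t).
C(4.33) = 1.3858 + (-1.3858)·e^(−0.18458·4.33) = 1.3858 + (-1.3858)·0.44968 = 0.76265 mol/L.

0.763 mol/L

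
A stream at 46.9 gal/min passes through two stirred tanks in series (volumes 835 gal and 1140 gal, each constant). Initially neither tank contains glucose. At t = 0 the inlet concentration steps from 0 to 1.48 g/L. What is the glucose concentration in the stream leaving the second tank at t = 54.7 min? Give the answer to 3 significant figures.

1.08 g/L

Each tank obeys Vᵢ dCᵢ/dt = Q(Cᵢ₋₁ − Cᵢ), so τᵢ = Vᵢ/Q.
τ₁ = 835/46.9 = 17.804 min; τ₂ = 1140/46.9 = 24.307 min.
Solving the cascade with C₁(0)=C₂(0)=0 gives C₂(t) = C_in[1 − (τ₁ e^(−t/τ₁) − τ₂ e^(−t/τ₂))/(τ₁ − τ₂)].
At t = 54.7: e^(−t/τ₁) = 0.046311, e^(−t/τ₂) = 0.10536.
C₂ = 1.48·[1 − (17.804·0.046311 − 24.307·0.10536)/(-6.5032)] = 1.48·0.73298 = 1.0848 g/L.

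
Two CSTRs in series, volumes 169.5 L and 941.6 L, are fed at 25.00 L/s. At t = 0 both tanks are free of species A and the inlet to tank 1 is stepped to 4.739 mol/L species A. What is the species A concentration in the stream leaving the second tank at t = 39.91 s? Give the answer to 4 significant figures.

Each tank obeys Vᵢ dCᵢ/dt = Q(Cᵢ₋₁ − Cᵢ), so τᵢ = Vᵢ/Q.
τ₁ = 169.5/25.00 = 6.78000 s; τ₂ = 941.6/25.00 = 37.6640 s.
Solving the cascade with C₁(0)=C₂(0)=0 gives C₂(t) = C_in[1 − (τ₁ e^(−t/τ₁) − τ₂ e^(−t/τ₂))/(τ₁ − τ₂)].
At t = 39.91: e^(−t/τ₁) = 0.00277687, e^(−t/τ₂) = 0.346583.
C₂ = 4.739·[1 − (6.78000·0.00277687 − 37.6640·0.346583)/(-30.8840)] = 4.739·0.577941 = 2.73886 mol/L.

2.739 mol/L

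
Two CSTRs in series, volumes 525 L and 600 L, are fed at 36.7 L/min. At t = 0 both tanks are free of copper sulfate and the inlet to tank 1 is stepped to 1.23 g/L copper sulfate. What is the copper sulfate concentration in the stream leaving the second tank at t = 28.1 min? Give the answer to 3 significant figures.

0.673 g/L

Species balance on tank i: dCᵢ/dt = (Cᵢ₋₁ − Cᵢ)/τᵢ with τᵢ = Vᵢ/Q.
τ₁ = 525/36.7 = 14.305 min; τ₂ = 600/36.7 = 16.349 min.
Tank 1: C₁ = C_in(1 − e^(−t/τ₁)). Tank 2 (τ₁ ≠ τ₂): C₂ = C_in[1 − (τ₁ e^(−t/τ₁) − τ₂ e^(−t/τ₂))/(τ₁ − τ₂)].
At t = 28.1: e^(−t/τ₁) = 0.14025, e^(−t/τ₂) = 0.17928.
C₂ = 1.23·[1 − (14.305·0.14025 − 16.349·0.17928)/(-2.0436)] = 1.23·0.54748 = 0.67340 g/L.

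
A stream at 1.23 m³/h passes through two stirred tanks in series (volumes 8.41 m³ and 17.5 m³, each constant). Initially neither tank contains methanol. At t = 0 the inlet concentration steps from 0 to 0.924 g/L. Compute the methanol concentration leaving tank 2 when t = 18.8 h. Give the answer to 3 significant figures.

Time constants: τᵢ = Vᵢ/Q for each well-mixed tank.
τ₁ = 8.41/1.23 = 6.8374 h; τ₂ = 17.5/1.23 = 14.228 h.
Solving the cascade with C₁(0)=C₂(0)=0 gives C₂(t) = C_in[1 − (τ₁ e^(−t/τ₁) − τ₂ e^(−t/τ₂))/(τ₁ − τ₂)].
At t = 18.8: e^(−t/τ₁) = 0.063954, e^(−t/τ₂) = 0.26677.
C₂ = 0.924·[1 − (6.8374·0.063954 − 14.228·0.26677)/(-7.3902)] = 0.924·0.54559 = 0.50412 g/L.

0.504 g/L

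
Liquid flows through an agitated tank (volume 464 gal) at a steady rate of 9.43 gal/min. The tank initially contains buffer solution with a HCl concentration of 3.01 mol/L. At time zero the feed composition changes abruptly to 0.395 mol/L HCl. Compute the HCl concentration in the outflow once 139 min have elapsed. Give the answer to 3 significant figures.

0.550 mol/L

Mass balance on the solute (V constant): V dC/dt = Q(C_in − C).
So dC/dt = (C_in − C)/τ with τ = V/Q = 464/9.43 = 49.205 min.
Solution: C(t) = C_in + (C₀ − C_in) e^(−t/τ).
C(139) = 0.395 + (3.01 − 0.395)·e^(−139/49.205) = 0.395 + (2.6150)·0.059312 = 0.55010 mol/L.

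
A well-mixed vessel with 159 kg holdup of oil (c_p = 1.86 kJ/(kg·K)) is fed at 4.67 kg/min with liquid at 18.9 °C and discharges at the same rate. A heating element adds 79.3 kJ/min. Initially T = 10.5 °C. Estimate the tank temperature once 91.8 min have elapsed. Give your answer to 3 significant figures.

26.8 °C

First-law balance (no shaft work): M c_p dT/dt = ṁ c_p (T_in − T) + 79.3.
τ = M/ṁ = 34.047 min; T_ss = T_in + Q̇/(ṁ c_p) = 18.9 + 79.3/(4.67·1.86) = 28.029 °C.
This is linear first-order; T(t) = T_ss + (T₀ − T_ss) e^(−t/τ).
T(91.8) = 28.029 + (-17.529)·e^(−91.8/34.047) = 28.029 + (-17.529)·0.067457 = 26.847 °C.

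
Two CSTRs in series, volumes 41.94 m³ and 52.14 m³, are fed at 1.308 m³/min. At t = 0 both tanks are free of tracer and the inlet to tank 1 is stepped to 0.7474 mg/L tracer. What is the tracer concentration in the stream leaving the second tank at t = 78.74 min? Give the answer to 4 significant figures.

0.4811 mg/L

Species balance on tank i: dCᵢ/dt = (Cᵢ₋₁ − Cᵢ)/τᵢ with τᵢ = Vᵢ/Q.
τ₁ = 41.94/1.308 = 32.0642 min; τ₂ = 52.14/1.308 = 39.8624 min.
Solving the cascade with C₁(0)=C₂(0)=0 gives C₂(t) = C_in[1 − (τ₁ e^(−t/τ₁) − τ₂ e^(−t/τ₂))/(τ₁ − τ₂)].
At t = 78.74: e^(−t/τ₁) = 0.0858034, e^(−t/τ₂) = 0.138720.
C₂ = 0.7474·[1 − (32.0642·0.0858034 − 39.8624·0.138720)/(-7.79817)] = 0.7474·0.643698 = 0.481100 mg/L.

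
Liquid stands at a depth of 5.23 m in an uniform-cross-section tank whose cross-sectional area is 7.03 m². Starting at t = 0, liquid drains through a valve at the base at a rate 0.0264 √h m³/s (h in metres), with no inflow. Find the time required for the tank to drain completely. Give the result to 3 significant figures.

A dh/dt = −Q_out = −0.0264 √h.
∫ h^(−1/2) dh = −(0.0264/A) ∫ dt, giving 2√h = 2√h₀ − (0.0264/A) t.
Tank is empty when √h = 0: t_empty = 2A√h₀/0.0264.
t_empty = 2·7.03·√5.23/0.0264 = 14.060·2.2869/0.0264 = 1218.0 s.

1220 s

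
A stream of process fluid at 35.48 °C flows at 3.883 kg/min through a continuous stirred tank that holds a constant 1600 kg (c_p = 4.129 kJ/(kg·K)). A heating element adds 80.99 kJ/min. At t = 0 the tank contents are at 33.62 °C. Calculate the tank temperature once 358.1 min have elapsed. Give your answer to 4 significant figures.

37.63 °C

First-law balance (no shaft work): M c_p dT/dt = ṁ c_p (T_in − T) + 80.99.
Rearrange: dT/dt = (T_ss − T)/τ with τ = M/ṁ = 412.053 min and T_ss = T_in + Q̇/(ṁ c_p) = 40.5315 °C.
This is linear first-order; T(t) = T_ss + (T₀ − T_ss) e^(−t/τ).
T(358.1) = 40.5315 + (-6.91149)·e^(−358.1/412.053) = 40.5315 + (-6.91149)·0.419344 = 37.6332 °C.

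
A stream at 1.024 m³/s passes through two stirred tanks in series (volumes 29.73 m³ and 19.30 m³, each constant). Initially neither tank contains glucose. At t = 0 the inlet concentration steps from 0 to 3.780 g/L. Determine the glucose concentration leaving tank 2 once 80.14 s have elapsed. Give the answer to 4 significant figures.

3.198 g/L

Species balance on tank i: dCᵢ/dt = (Cᵢ₋₁ − Cᵢ)/τᵢ with τᵢ = Vᵢ/Q.
τ₁ = 29.73/1.024 = 29.0332 s; τ₂ = 19.30/1.024 = 18.8477 s.
Tank 1: C₁ = C_in(1 − e^(−t/τ₁)). Tank 2 (τ₁ ≠ τ₂): C₂ = C_in[1 − (τ₁ e^(−t/τ₁) − τ₂ e^(−t/τ₂))/(τ₁ − τ₂)].
At t = 80.14: e^(−t/τ₁) = 0.0632735, e^(−t/τ₂) = 0.0142359.
C₂ = 3.780·[1 − (29.0332·0.0632735 − 18.8477·0.0142359)/(10.1855)] = 3.780·0.845986 = 3.19783 g/L.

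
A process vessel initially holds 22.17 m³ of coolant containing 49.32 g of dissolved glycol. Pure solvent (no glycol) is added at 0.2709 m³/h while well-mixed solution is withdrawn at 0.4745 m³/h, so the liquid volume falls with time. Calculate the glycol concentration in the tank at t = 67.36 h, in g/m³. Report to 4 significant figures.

Total volume: dV/dt = Q_in − Q_out = -0.203600 m³/h, so V(t) = 22.17 − 0.203600 t and V(67.36) = 8.45550 m³.
No glycol enters, so dm/dt = −Q_out · (m/V).
dm/m = −Q_out dt/(V₀ − 0.203600 t); integrating gives ln(m/m₀) = −(Q_out/(Q_in−Q_out)) ln(V/V₀).
m = m₀ (V₀/V)^(Q_out/(Q_in−Q_out)) = 49.32 × (22.17/8.45550)^(-2.33055) = 5.21667 g.
C = m/V = 5.21667/8.45550 = 0.616956 g/m³.

0.6170 g/m³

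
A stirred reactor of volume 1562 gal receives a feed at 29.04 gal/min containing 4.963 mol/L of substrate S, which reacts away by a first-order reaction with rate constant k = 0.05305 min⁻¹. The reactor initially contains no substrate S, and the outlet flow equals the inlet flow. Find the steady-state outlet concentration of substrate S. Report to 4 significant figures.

Species balance: V dC/dt = Q C_in − Q C − k V C.
Steady state (dC/dt = 0): C_ss = Q C_in/(Q + kV) = C_in/(1 + kV/Q).
C_ss = 29.04·4.963/(29.04 + 0.05305·1562) = 144.126/111.904 = 1.28794 mol/L.

1.288 mol/L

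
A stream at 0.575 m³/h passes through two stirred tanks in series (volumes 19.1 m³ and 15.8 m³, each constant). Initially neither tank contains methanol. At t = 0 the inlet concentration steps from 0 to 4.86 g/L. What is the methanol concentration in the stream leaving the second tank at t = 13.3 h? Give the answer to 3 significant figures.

0.353 g/L

Species balance on tank i: dCᵢ/dt = (Cᵢ₋₁ − Cᵢ)/τᵢ with τᵢ = Vᵢ/Q.
τ₁ = 19.1/0.575 = 33.217 h; τ₂ = 15.8/0.575 = 27.478 h.
Solving the cascade with C₁(0)=C₂(0)=0 gives C₂(t) = C_in[1 − (τ₁ e^(−t/τ₁) − τ₂ e^(−t/τ₂))/(τ₁ − τ₂)].
At t = 13.3: e^(−t/τ₁) = 0.67006, e^(−t/τ₂) = 0.61630.
C₂ = 4.86·[1 − (33.217·0.67006 − 27.478·0.61630)/(5.7391)] = 4.86·0.072569 = 0.35268 g/L.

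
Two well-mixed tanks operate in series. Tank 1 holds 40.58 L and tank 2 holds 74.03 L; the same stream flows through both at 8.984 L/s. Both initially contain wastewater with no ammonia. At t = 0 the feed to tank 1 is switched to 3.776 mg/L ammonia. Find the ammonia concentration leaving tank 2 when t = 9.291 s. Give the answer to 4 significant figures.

Species balance on tank i: dCᵢ/dt = (Cᵢ₋₁ − Cᵢ)/τᵢ with τᵢ = Vᵢ/Q.
τ₁ = 40.58/8.984 = 4.51692 s; τ₂ = 74.03/8.984 = 8.24020 s.
Tank 1: C₁ = C_in(1 − e^(−t/τ₁)). Tank 2 (τ₁ ≠ τ₂): C₂ = C_in[1 − (τ₁ e^(−t/τ₁) − τ₂ e^(−t/τ₂))/(τ₁ − τ₂)].
At t = 9.291: e^(−t/τ₁) = 0.127845, e^(−t/τ₂) = 0.323835.
C₂ = 3.776·[1 − (4.51692·0.127845 − 8.24020·0.323835)/(-3.72329)] = 3.776·0.438399 = 1.65539 mg/L.

1.655 mg/L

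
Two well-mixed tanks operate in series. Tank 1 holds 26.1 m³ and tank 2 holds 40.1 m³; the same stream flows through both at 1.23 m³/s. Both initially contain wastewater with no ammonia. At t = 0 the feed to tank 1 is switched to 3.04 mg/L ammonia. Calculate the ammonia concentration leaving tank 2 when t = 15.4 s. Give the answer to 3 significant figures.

Time constants: τᵢ = Vᵢ/Q for each well-mixed tank.
τ₁ = 26.1/1.23 = 21.220 s; τ₂ = 40.1/1.23 = 32.602 s.
Tank 1: C₁ = C_in(1 − e^(−t/τ₁)). Tank 2 (τ₁ ≠ τ₂): C₂ = C_in[1 − (τ₁ e^(−t/τ₁) − τ₂ e^(−t/τ₂))/(τ₁ − τ₂)].
At t = 15.4: e^(−t/τ₁) = 0.48396, e^(−t/τ₂) = 0.62352.
C₂ = 3.04·[1 − (21.220·0.48396 − 32.602·0.62352)/(-11.382)] = 3.04·0.11630 = 0.35354 mg/L.

0.354 mg/L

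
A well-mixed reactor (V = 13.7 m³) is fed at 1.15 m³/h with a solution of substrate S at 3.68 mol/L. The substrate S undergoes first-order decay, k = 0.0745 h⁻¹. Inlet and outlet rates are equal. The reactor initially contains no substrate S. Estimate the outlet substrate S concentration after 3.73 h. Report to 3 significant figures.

0.870 mol/L

V dC/dt = Q(C_in − C) − k V C.
This is linear with rate a = Q/V + k = 0.15844 h⁻¹.
C_ss = Q C_in/(Q + kV) = 1.9496 mol/L; C(t) = C_ss + (C₀ − C_ss) e^(−a t).
C(3.73) = 1.9496 + (-1.9496)·e^(−0.15844·3.73) = 1.9496 + (-1.9496)·0.55378 = 0.86997 mol/L.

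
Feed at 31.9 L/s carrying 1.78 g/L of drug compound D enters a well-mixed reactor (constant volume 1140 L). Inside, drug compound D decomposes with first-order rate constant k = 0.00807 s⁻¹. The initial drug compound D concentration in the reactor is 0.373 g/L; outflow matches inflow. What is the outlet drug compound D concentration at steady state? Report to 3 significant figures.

Species balance: V dC/dt = Q C_in − Q C − k V C.
Steady state (dC/dt = 0): C_ss = Q C_in/(Q + kV) = C_in/(1 + kV/Q).
C_ss = 31.9·1.78/(31.9 + 0.00807·1140) = 56.782/41.100 = 1.3816 g/L.

1.38 g/L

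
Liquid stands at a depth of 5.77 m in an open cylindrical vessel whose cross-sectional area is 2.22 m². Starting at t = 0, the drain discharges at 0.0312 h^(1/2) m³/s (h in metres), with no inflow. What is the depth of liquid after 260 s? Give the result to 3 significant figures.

With no inflow, A dh/dt = −0.0312 √h.
This is separable: 2 d(√h)/dt = −0.0312/A, so √h = √h₀ − (0.0312/(2A)) t.
√h = √5.77 − 0.0312·260/(2·2.22) = 2.4021 − 1.8270 = 0.57506.
h = 0.57506² = 0.33069 m.

0.331 m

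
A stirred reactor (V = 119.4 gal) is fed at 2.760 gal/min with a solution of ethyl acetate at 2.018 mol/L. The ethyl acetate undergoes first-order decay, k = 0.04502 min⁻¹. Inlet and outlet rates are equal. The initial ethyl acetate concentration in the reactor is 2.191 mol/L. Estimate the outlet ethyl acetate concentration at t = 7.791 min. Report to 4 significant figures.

Accumulation = in − out − consumed: V dC/dt = Q C_in − Q C − k V C.
dC/dt = (Q/V) C_in − (Q/V + k) C; effective rate a = Q/V + k = 0.0231156 + 0.04502 = 0.0681356 min⁻¹.
C_ss = Q C_in/(Q + kV) = 0.684624 mol/L; C(t) = C_ss + (C₀ − C_ss) e^(−a t).
C(7.791) = 0.684624 + (1.50638)·e^(−0.0681356·7.791) = 0.684624 + (1.50638)·0.588108 = 1.57054 mol/L.

1.571 mol/L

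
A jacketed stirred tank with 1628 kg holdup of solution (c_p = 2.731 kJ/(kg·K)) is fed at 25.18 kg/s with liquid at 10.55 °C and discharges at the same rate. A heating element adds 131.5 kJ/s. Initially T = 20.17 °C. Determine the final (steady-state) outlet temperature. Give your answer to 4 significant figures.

M c_p dT/dt = ṁ c_p (T_in − T) + Q̇.
At steady state dT/dt = 0 ⇒ T_ss = T_in + Q̇/(ṁ c_p) = 10.55 + 131.5/(25.18·2.731) = 12.4623 °C.

12.46 °C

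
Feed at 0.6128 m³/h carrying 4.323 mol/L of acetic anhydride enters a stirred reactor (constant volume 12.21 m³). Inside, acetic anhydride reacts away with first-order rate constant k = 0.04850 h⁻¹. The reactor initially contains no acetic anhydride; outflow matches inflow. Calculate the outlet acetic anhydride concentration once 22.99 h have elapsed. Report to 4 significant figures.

V dC/dt = Q(C_in − C) − k V C.
dC/dt = (Q/V) C_in − (Q/V + k) C; effective rate a = Q/V + k = 0.0501884 + 0.04850 = 0.0986884 h⁻¹.
C_ss = Q C_in/(Q + kV) = 2.19848 mol/L; C(t) = C_ss + (C₀ − C_ss) e^(−a t).
C(22.99) = 2.19848 + (-2.19848)·e^(−0.0986884·22.99) = 2.19848 + (-2.19848)·0.103432 = 1.97109 mol/L.

1.971 mol/L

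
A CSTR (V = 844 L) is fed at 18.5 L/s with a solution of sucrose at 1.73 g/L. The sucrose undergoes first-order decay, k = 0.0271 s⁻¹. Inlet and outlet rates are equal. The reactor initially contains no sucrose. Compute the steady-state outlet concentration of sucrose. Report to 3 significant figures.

0.774 g/L

Species balance: V dC/dt = Q C_in − Q C − k V C.
Steady state (dC/dt = 0): C_ss = Q C_in/(Q + kV) = C_in/(1 + kV/Q).
C_ss = 18.5·1.73/(18.5 + 0.0271·844) = 32.005/41.372 = 0.77358 g/L.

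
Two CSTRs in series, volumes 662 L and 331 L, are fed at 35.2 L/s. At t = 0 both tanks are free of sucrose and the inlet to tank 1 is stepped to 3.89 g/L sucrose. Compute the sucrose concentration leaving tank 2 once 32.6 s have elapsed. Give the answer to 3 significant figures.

Each tank obeys Vᵢ dCᵢ/dt = Q(Cᵢ₋₁ − Cᵢ), so τᵢ = Vᵢ/Q.
τ₁ = 662/35.2 = 18.807 s; τ₂ = 331/35.2 = 9.4034 s.
Solving the cascade with C₁(0)=C₂(0)=0 gives C₂(t) = C_in[1 − (τ₁ e^(−t/τ₁) − τ₂ e^(−t/τ₂))/(τ₁ − τ₂)].
At t = 32.6: e^(−t/τ₁) = 0.17668, e^(−t/τ₂) = 0.031216.
C₂ = 3.89·[1 − (18.807·0.17668 − 9.4034·0.031216)/(9.4034)] = 3.89·0.67786 = 2.6369 g/L.

2.64 g/L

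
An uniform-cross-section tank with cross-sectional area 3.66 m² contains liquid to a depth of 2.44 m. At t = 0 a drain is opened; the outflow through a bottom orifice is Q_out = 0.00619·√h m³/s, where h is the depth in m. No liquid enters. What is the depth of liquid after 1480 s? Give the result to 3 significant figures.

0.0964 m

A dh/dt = −Q_out = −0.00619 √h.
∫ h^(−1/2) dh = −(0.00619/A) ∫ dt, giving 2√h = 2√h₀ − (0.00619/A) t.
√h = √2.44 − 0.00619·1480/(2·3.66) = 1.5620 − 1.2515 = 0.31052.
h = 0.31052² = 0.096423 m.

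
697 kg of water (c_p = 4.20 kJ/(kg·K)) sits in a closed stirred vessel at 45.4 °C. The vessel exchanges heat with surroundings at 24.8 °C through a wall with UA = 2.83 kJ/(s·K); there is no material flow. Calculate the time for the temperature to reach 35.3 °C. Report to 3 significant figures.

697 s

Lumped-capacitance energy balance: M c_p dT/dt = UA(T_amb − T).
τ = M c_p/UA = 1034.4 s; T_ss = T_amb = 24.800 °C.
T(t) = T_ss + (T₀ − T_ss)e^(−t/τ); set T = 35.3:
t = −τ ln[(T − T_ss)/(T₀ − T_ss)] = −1034.4 · ln(0.50971) = 697.11 s.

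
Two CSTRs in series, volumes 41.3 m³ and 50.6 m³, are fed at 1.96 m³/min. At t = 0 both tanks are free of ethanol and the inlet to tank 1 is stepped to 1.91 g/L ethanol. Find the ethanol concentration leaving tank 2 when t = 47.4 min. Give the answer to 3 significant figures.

1.15 g/L

Species balance on tank i: dCᵢ/dt = (Cᵢ₋₁ − Cᵢ)/τᵢ with τᵢ = Vᵢ/Q.
τ₁ = 41.3/1.96 = 21.071 min; τ₂ = 50.6/1.96 = 25.816 min.
Tank 1: C₁ = C_in(1 − e^(−t/τ₁)). Tank 2 (τ₁ ≠ τ₂): C₂ = C_in[1 − (τ₁ e^(−t/τ₁) − τ₂ e^(−t/τ₂))/(τ₁ − τ₂)].
At t = 47.4: e^(−t/τ₁) = 0.10545, e^(−t/τ₂) = 0.15945.
C₂ = 1.91·[1 − (21.071·0.10545 − 25.816·0.15945)/(-4.7449)] = 1.91·0.60078 = 1.1475 g/L.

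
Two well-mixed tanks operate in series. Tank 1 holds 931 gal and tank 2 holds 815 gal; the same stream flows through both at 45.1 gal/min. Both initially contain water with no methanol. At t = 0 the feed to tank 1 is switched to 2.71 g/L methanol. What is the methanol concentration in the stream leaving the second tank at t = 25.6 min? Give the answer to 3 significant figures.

1.03 g/L

Each tank obeys Vᵢ dCᵢ/dt = Q(Cᵢ₋₁ − Cᵢ), so τᵢ = Vᵢ/Q.
τ₁ = 931/45.1 = 20.643 min; τ₂ = 815/45.1 = 18.071 min.
Solving the cascade with C₁(0)=C₂(0)=0 gives C₂(t) = C_in[1 − (τ₁ e^(−t/τ₁) − τ₂ e^(−t/τ₂))/(τ₁ − τ₂)].
At t = 25.6: e^(−t/τ₁) = 0.28935, e^(−t/τ₂) = 0.24253.
C₂ = 2.71·[1 − (20.643·0.28935 − 18.071·0.24253)/(2.5721)] = 2.71·0.38171 = 1.0344 g/L.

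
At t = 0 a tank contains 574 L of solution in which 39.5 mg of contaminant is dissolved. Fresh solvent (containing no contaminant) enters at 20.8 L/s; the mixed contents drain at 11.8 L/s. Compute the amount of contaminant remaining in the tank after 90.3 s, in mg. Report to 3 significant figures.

12.4 mg

Total volume: dV/dt = Q_in − Q_out = 9.0000 L/s, so V(t) = 574 + 9.0000 t and V(90.3) = 1386.7 L.
No contaminant enters, so dm/dt = −Q_out · (m/V).
Separate: dm/m = −Q_out dt/V(t) ⇒ ln(m/m₀) = −(Q_out/(Q_in−Q_out)) ln(V/V₀).
m = m₀ (V₀/V)^(Q_out/(Q_in−Q_out)) = 39.5 × (574/1386.7)^(1.3111) = 12.427 mg.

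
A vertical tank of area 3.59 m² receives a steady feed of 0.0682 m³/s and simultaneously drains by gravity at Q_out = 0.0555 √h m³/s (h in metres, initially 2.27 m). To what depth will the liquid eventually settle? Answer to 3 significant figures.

1.51 m

Unsteady balance on liquid volume: A dh/dt = Q_in − 0.0555 √h. At steady state dh/dt = 0:
Q_in = 0.0555 √h_ss ⇒ √h_ss = 0.0682/0.0555 = 1.2288.
h_ss = 1.2288² = 1.5100 m. (Since h₀ = 2.27 m > h_ss, the level will fall toward this value.)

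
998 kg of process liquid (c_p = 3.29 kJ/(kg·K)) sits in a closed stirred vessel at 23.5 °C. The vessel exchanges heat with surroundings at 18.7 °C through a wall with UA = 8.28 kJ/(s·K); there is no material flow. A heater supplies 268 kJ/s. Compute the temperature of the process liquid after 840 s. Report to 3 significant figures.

47.8 °C

Unsteady energy balance on the tank contents: M c_p dT/dt = −UA(T − T_amb) + Q̇.
dT/dt = (T_ss − T)/τ with T_ss = T_amb + Q̇/UA = 18.7 + 268/8.28 = 51.067 °C, τ = M c_p/UA = 998·3.29/8.28 = 396.55 s.
Solution: T(t) = T_ss + (T₀ − T_ss) e^(−t/τ).
T(840) = 51.067 + (-27.567)·0.12024 = 47.753 °C.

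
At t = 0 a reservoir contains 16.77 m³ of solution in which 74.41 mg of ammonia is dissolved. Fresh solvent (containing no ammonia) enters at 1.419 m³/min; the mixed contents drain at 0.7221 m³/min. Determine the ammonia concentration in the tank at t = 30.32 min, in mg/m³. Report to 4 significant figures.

0.8435 mg/m³

Let m(t) be the amount of ammonia. Volume: V(t) = V₀ + (Q_in − Q_out) t = 16.77 + 0.696900 t; V(30.32) = 37.9000 m³.
No ammonia enters, so dm/dt = −Q_out · (m/V).
dm/m = −Q_out dt/(V₀ + 0.696900 t); integrating gives ln(m/m₀) = −(Q_out/(Q_in−Q_out)) ln(V/V₀).
m = m₀ (V₀/V)^(Q_out/(Q_in−Q_out)) = 74.41 × (16.77/37.9000)^(1.03616) = 31.9684 mg.
C = m/V = 31.9684/37.9000 = 0.843493 mg/m³.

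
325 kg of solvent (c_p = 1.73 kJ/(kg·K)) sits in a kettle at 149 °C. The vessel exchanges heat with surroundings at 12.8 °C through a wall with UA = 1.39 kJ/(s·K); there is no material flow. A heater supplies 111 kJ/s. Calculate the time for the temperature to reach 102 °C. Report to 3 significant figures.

727 s

Energy balance: M c_p dT/dt = −UA(T − T_amb) + Q̇.
τ = M c_p/UA = 404.50 s; T_ss = T_amb + Q̇/UA = 12.8 + 111/1.39 = 92.656 °C.
T(t) = T_ss + (T₀ − T_ss)e^(−t/τ); set T = 102:
t = −τ ln[(T − T_ss)/(T₀ − T_ss)] = −404.50 · ln(0.16584) = 726.78 s.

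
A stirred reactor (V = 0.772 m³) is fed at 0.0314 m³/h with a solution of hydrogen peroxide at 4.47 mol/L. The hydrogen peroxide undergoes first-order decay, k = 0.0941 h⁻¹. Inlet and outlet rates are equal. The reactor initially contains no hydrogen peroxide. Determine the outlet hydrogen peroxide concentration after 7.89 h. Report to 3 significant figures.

Species balance: V dC/dt = Q C_in − Q C − k V C.
This is linear with rate a = Q/V + k = 0.13477 h⁻¹.
C_ss = Q C_in/(Q + kV) = 1.3490 mol/L; C(t) = C_ss + (C₀ − C_ss) e^(−a t).
C(7.89) = 1.3490 + (-1.3490)·e^(−0.13477·7.89) = 1.3490 + (-1.3490)·0.34529 = 0.88321 mol/L.

0.883 mol/L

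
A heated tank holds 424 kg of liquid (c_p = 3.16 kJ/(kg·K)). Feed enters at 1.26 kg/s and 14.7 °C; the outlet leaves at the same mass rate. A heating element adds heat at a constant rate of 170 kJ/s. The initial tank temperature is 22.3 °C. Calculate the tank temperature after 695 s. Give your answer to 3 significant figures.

52.9 °C

Unsteady energy balance on the tank contents: M c_p dT/dt = ṁ c_p (T_in − T) + 170.
Rearrange: dT/dt = (T_ss − T)/τ with τ = M/ṁ = 336.51 s and T_ss = T_in + Q̇/(ṁ c_p) = 57.396 °C.
Integrating: T(t) = T_ss + (T₀ − T_ss) e^(−t/τ).
T(695) = 57.396 + (-35.096)·e^(−695/336.51) = 57.396 + (-35.096)·0.12678 = 52.947 °C.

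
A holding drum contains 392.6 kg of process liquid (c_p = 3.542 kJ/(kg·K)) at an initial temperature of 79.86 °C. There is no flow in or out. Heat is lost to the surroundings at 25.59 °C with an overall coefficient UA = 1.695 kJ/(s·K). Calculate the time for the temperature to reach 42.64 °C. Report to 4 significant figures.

M c_p dT/dt = −UA(T − T_amb).
τ = M c_p/UA = 820.407 s; T_ss = T_amb = 25.5900 °C.
T(t) = T_ss + (T₀ − T_ss)e^(−t/τ); set T = 42.64:
t = −τ ln[(T − T_ss)/(T₀ − T_ss)] = −820.407 · ln(0.314170) = 949.884 s.

949.9 s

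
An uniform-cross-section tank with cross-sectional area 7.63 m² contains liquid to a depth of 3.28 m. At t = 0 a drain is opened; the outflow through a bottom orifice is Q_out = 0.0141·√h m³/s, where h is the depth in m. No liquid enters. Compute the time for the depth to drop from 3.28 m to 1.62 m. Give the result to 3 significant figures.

583 s

A dh/dt = −Q_out = −0.0141 √h.
This is separable: 2 d(√h)/dt = −0.0141/A, so √h = √h₀ − (0.0141/(2A)) t.
t = 2A(√h₀ − √h)/0.0141 = 2·7.63·(√3.28 − √1.62)/0.0141
  = 15.260 × (1.8111 − 1.2728) / 0.0141 = 582.57 s.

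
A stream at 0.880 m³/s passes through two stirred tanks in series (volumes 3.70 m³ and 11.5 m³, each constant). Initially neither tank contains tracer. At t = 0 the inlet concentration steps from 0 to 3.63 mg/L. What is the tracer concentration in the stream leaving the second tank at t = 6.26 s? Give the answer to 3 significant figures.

0.704 mg/L

Species balance on tank i: dCᵢ/dt = (Cᵢ₋₁ − Cᵢ)/τᵢ with τᵢ = Vᵢ/Q.
τ₁ = 3.70/0.880 = 4.2045 s; τ₂ = 11.5/0.880 = 13.068 s.
Solving the cascade with C₁(0)=C₂(0)=0 gives C₂(t) = C_in[1 − (τ₁ e^(−t/τ₁) − τ₂ e^(−t/τ₂))/(τ₁ − τ₂)].
At t = 6.26: e^(−t/τ₁) = 0.22563, e^(−t/τ₂) = 0.61939.
C₂ = 3.63·[1 − (4.2045·0.22563 − 13.068·0.61939)/(-8.8636)] = 3.63·0.19383 = 0.70361 mg/L.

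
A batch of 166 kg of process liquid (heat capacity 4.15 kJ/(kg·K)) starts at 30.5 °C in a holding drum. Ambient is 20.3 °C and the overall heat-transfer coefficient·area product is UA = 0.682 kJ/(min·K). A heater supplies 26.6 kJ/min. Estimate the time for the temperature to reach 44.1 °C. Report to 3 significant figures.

Unsteady energy balance on the tank contents: M c_p dT/dt = −UA(T − T_amb) + Q̇.
τ = M c_p/UA = 1010.1 min; T_ss = T_amb + Q̇/UA = 20.3 + 26.6/0.682 = 59.303 °C.
T(t) = T_ss + (T₀ − T_ss)e^(−t/τ); set T = 44.1:
t = −τ ln[(T − T_ss)/(T₀ − T_ss)] = −1010.1 · ln(0.52783) = 645.45 min.

645 min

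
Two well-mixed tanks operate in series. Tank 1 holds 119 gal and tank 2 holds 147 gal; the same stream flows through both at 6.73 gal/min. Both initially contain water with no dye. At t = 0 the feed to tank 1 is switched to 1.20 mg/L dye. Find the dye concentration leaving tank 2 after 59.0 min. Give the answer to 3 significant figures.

0.958 mg/L

Each tank obeys Vᵢ dCᵢ/dt = Q(Cᵢ₋₁ − Cᵢ), so τᵢ = Vᵢ/Q.
τ₁ = 119/6.73 = 17.682 min; τ₂ = 147/6.73 = 21.842 min.
Solving the cascade with C₁(0)=C₂(0)=0 gives C₂(t) = C_in[1 − (τ₁ e^(−t/τ₁) − τ₂ e^(−t/τ₂))/(τ₁ − τ₂)].
At t = 59.0: e^(−t/τ₁) = 0.035553, e^(−t/τ₂) = 0.067128.
C₂ = 1.20·[1 − (17.682·0.035553 − 21.842·0.067128)/(-4.1605)] = 1.20·0.79868 = 0.95842 mg/L.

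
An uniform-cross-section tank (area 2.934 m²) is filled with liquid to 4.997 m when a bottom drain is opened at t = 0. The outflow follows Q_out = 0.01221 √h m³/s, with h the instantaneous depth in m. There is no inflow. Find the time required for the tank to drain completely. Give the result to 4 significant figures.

With no inflow, A dh/dt = −0.01221 √h.
Separate and integrate: 2(√h − √h₀) = −(0.01221/A) t.
Set h = 0: 2√h₀ = (0.01221/A) t_empty ⇒ t_empty = 2A√h₀/0.01221.
t_empty = 2·2.934·√4.997/0.01221 = 5.86800·2.23540/0.01221 = 1074.31 s.

1074 s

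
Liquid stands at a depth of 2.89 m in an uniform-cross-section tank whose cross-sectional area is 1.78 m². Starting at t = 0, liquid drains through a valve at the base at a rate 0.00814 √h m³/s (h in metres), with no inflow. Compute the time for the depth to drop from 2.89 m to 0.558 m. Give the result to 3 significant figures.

417 s

With no inflow, A dh/dt = −0.00814 √h.
∫ h^(−1/2) dh = −(0.00814/A) ∫ dt, giving 2√h = 2√h₀ − (0.00814/A) t.
t = 2A(√h₀ − √h)/0.00814 = 2·1.78·(√2.89 − √0.558)/0.00814
  = 3.5600 × (1.7000 − 0.74699) / 0.00814 = 416.79 s.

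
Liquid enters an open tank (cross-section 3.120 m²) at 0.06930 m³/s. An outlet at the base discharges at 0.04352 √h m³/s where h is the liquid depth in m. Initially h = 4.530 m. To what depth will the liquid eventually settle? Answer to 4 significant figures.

2.536 m

Volume balance on the tank: A dh/dt = Q_in − 0.04352 √h. At steady state dh/dt = 0:
Q_in = 0.04352 √h_ss ⇒ √h_ss = 0.06930/0.04352 = 1.59237.
h_ss = 1.59237² = 2.53565 m. (Since h₀ = 4.530 m > h_ss, the level will fall toward this value.)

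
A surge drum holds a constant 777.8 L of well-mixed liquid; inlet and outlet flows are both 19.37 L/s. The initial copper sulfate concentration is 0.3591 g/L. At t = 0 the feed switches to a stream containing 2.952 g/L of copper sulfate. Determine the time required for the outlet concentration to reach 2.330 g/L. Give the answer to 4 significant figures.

Mass balance on the solute (V constant): V dC/dt = Q(C_in − C), so τ = V/Q = 40.1549 s.
C(t) = C_in + (C₀ − C_in) e^(−t/τ). Set C = 2.330 and solve for t:
e^(−t/τ) = (C − C_in)/(C₀ − C_in) = (2.330 − 2.952)/(0.3591 − 2.952) = 0.239886
t = −τ ln(…) = 40.1549 × 1.42759 = 57.3248 s.

57.32 s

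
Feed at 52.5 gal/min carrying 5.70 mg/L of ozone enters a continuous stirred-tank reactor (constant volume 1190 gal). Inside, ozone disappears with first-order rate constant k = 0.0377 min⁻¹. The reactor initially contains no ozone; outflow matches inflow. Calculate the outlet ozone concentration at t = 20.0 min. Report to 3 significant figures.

Accumulation = in − out − consumed: V dC/dt = Q C_in − Q C − k V C.
This is linear with rate a = Q/V + k = 0.081818 min⁻¹.
C_ss = Q C_in/(Q + kV) = 3.0735 mg/L; C(t) = C_ss + (C₀ − C_ss) e^(−a t).
C(20.0) = 3.0735 + (-3.0735)·e^(−0.081818·20.0) = 3.0735 + (-3.0735)·0.19469 = 2.4752 mg/L.

2.48 mg/L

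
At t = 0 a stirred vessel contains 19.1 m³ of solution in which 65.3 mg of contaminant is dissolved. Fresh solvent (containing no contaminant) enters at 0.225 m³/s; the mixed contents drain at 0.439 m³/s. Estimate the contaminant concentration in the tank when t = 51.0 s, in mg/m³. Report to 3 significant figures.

Let m(t) be the amount of contaminant. Volume: V(t) = V₀ + (Q_in − Q_out) t = 19.1 − 0.21400 t; V(51.0) = 8.1860 m³.
Solute balance: dm/dt = 0 − Q_out C = −Q_out m/V(t).
dm/m = −Q_out dt/(V₀ − 0.21400 t); integrating gives ln(m/m₀) = −(Q_out/(Q_in−Q_out)) ln(V/V₀).
m = m₀ (V₀/V)^(Q_out/(Q_in−Q_out)) = 65.3 × (19.1/8.1860)^(-2.0514) = 11.484 mg.
C = m/V = 11.484/8.1860 = 1.4028 mg/m³.

1.40 mg/m³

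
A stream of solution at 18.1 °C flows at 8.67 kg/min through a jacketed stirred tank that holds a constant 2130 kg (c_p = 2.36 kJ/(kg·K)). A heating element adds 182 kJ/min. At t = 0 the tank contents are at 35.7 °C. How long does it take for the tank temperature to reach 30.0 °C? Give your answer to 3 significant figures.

First-law balance (no shaft work): M c_p dT/dt = ṁ c_p (T_in − T) + 182.
τ = M/ṁ = 245.67 min; T_ss = T_in + Q̇/(ṁ c_p) = 26.995 °C.
T(t) = T_ss + (T₀ − T_ss) e^(−t/τ). Set T = 30.0:
e^(−t/τ) = (30.0 − 26.995)/(35.7 − 26.995) = 0.34521
t = −245.67 · ln(0.34521) = 261.30 min.

261 min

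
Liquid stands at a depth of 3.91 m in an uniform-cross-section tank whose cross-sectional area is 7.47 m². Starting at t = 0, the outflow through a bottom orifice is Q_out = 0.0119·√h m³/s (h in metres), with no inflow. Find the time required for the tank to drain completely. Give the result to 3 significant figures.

2480 s

With no inflow, A dh/dt = −0.0119 √h.
This is separable: 2 d(√h)/dt = −0.0119/A, so √h = √h₀ − (0.0119/(2A)) t.
Set h = 0: 2√h₀ = (0.0119/A) t_empty ⇒ t_empty = 2A√h₀/0.0119.
t_empty = 2·7.47·√3.91/0.0119 = 14.940·1.9774/0.0119 = 2482.5 s.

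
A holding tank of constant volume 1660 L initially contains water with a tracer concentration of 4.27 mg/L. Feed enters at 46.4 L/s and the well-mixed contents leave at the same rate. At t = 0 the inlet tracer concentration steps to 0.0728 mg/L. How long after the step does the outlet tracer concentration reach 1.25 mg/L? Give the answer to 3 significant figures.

Species balance: V dC/dt = Q(C_in − C) ⇒ τ = V/Q = 35.776 s.
C(t) = C_in + (C₀ − C_in) e^(−t/τ). Set C = 1.25 and solve for t:
e^(−t/τ) = (C − C_in)/(C₀ − C_in) = (1.25 − 0.0728)/(4.27 − 0.0728) = 0.28047
t = −τ ln(…) = 35.776 × 1.2713 = 45.481 s.

45.5 s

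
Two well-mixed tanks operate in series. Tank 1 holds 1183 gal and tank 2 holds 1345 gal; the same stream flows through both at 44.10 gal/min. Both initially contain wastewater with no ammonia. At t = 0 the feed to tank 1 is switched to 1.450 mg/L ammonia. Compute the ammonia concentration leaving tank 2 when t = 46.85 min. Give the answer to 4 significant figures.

0.7056 mg/L

Species balance on tank i: dCᵢ/dt = (Cᵢ₋₁ − Cᵢ)/τᵢ with τᵢ = Vᵢ/Q.
τ₁ = 1183/44.10 = 26.8254 min; τ₂ = 1345/44.10 = 30.4989 min.
Tank 1: C₁ = C_in(1 − e^(−t/τ₁)). Tank 2 (τ₁ ≠ τ₂): C₂ = C_in[1 − (τ₁ e^(−t/τ₁) − τ₂ e^(−t/τ₂))/(τ₁ − τ₂)].
At t = 46.85: e^(−t/τ₁) = 0.174387, e^(−t/τ₂) = 0.215214.
C₂ = 1.450·[1 − (26.8254·0.174387 − 30.4989·0.215214)/(-3.67347)] = 1.450·0.486647 = 0.705639 mg/L.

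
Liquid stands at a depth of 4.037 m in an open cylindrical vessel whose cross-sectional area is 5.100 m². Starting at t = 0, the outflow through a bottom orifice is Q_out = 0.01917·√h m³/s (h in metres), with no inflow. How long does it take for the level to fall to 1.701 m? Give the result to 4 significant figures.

375.1 s

A dh/dt = −Q_out = −0.01917 √h.
This is separable: 2 d(√h)/dt = −0.01917/A, so √h = √h₀ − (0.01917/(2A)) t.
t = 2A(√h₀ − √h)/0.01917 = 2·5.100·(√4.037 − √1.701)/0.01917
  = 10.2000 × (2.00923 − 1.30422) / 0.01917 = 375.120 s.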